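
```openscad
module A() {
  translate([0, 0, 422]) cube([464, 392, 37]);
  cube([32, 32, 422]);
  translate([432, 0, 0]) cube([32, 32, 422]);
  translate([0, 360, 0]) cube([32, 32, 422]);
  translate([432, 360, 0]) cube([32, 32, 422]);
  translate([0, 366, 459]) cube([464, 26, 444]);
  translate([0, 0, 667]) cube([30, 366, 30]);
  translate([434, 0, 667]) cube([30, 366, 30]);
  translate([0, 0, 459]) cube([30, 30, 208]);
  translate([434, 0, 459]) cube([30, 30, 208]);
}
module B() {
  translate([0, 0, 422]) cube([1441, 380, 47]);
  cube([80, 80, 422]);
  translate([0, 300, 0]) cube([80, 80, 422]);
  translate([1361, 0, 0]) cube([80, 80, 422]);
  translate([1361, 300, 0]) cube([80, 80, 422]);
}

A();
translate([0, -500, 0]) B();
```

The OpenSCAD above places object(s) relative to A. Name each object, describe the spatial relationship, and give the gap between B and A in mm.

The bench's nearest face is 120 mm from the chair's −y face.

A is a chair. B is a bench. The bench is on the floor beside the chair on its −y side. The gap between the bench and the chair is 120 mm.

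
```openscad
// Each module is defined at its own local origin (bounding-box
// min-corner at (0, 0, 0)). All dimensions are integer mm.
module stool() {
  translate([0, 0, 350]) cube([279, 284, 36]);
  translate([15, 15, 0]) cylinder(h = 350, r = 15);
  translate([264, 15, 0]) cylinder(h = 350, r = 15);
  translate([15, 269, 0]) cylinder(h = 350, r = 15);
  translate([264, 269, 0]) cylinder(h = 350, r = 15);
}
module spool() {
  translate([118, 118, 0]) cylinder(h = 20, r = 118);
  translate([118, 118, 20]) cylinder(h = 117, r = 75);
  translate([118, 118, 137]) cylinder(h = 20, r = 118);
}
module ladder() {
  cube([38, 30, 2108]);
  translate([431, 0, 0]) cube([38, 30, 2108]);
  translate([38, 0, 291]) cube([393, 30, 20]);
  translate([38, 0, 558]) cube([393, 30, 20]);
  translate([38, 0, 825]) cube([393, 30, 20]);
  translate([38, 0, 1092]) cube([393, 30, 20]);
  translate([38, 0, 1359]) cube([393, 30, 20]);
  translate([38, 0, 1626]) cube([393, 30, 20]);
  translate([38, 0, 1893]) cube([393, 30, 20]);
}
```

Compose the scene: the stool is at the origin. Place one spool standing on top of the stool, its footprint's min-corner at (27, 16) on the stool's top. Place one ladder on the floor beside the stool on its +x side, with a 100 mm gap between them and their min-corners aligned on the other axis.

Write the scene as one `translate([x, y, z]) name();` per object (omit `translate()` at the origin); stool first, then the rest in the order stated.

stool();
translate([27, 16, 386]) spool();
translate([379, 0, 0]) ladder();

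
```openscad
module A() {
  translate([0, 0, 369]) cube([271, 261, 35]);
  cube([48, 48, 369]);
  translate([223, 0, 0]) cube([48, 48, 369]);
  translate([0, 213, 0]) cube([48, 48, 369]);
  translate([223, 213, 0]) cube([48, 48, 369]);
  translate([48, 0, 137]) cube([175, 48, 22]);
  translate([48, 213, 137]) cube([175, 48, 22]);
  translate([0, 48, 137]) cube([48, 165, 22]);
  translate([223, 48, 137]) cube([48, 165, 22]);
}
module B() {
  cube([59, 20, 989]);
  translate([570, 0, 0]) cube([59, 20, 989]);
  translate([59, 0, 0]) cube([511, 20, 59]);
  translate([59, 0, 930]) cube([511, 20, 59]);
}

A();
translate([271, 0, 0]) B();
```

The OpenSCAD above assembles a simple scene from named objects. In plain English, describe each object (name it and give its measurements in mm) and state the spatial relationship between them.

A is a simple wooden stool: a rectangular seat 271 mm (x) by 261 mm (y), 35 mm thick, top face at z = 404 mm, on four square legs, each 48×48 mm in cross-section. The legs rest on z = 0, each flush with a corner of the seat. Four stretchers, 48 mm wide and 22 mm tall, connect adjacent legs with their undersides at z = 137 mm, each running between the inner faces of the legs it joins and aligned with the legs' outer faces on the other axis.

B is a picture frame with a 511×871 mm rectangular opening (x by z) and a uniform 59 mm border on every side. Frame depth is 20 mm along y. It is built from two vertical stiles running the full outside height and two horizontal rails spanning the gap between the stiles.

The picture frame is against the stool's +x side, with their −y faces flush.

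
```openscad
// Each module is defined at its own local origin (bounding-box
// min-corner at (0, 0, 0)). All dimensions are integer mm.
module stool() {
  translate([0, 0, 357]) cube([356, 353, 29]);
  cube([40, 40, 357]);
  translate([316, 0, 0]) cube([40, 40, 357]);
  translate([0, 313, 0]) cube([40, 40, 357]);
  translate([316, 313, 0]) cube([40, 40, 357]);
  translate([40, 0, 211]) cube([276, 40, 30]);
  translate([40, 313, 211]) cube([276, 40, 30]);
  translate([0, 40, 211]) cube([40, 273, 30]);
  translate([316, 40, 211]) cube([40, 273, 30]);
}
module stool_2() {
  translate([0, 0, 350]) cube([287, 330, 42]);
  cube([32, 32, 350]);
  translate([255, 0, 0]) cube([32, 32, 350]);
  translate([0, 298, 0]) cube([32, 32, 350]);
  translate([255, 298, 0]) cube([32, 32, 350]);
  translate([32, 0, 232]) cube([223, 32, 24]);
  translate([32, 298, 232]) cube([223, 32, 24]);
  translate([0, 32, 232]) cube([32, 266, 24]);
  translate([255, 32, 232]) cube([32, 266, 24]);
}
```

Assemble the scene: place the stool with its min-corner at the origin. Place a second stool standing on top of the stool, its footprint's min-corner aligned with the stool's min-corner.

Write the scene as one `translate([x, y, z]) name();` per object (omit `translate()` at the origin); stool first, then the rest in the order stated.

stool();
translate([0, 0, 386]) stool_2();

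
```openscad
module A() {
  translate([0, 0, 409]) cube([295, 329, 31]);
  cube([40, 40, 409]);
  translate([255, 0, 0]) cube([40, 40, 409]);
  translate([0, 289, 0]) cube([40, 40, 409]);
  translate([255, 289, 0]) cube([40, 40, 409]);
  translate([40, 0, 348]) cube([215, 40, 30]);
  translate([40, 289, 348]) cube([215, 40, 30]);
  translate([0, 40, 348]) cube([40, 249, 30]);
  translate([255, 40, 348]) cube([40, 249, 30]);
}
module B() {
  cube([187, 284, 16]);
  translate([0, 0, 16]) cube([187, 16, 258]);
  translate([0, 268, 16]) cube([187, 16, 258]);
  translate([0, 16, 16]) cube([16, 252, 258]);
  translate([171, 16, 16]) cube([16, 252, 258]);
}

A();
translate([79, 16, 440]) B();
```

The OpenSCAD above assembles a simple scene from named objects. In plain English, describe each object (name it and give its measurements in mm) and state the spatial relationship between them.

A is a four-legged stool. The seat is 295×329 mm, 31 mm thick, top at z = 440 mm. It stands on four square legs, each 40×40 mm in cross-section, from z = 0 to the seat underside, each flush with a corner of the seat. Four stretchers, 40 mm wide and 30 mm tall, connect adjacent legs with their undersides at z = 348 mm, each running between the inner faces of the legs it joins and aligned with the legs' outer faces on the other axis.

B is an open-topped rectangular box: outside dimensions 187×284×274 mm, with a uniform wall and base thickness of 16 mm. The base is a full 187×284 slab on the floor; four walls sit on top of the base. The front and back walls (the −y and +y sides) span the full width; the two side walls fit between them.

The open box is on top of the stool.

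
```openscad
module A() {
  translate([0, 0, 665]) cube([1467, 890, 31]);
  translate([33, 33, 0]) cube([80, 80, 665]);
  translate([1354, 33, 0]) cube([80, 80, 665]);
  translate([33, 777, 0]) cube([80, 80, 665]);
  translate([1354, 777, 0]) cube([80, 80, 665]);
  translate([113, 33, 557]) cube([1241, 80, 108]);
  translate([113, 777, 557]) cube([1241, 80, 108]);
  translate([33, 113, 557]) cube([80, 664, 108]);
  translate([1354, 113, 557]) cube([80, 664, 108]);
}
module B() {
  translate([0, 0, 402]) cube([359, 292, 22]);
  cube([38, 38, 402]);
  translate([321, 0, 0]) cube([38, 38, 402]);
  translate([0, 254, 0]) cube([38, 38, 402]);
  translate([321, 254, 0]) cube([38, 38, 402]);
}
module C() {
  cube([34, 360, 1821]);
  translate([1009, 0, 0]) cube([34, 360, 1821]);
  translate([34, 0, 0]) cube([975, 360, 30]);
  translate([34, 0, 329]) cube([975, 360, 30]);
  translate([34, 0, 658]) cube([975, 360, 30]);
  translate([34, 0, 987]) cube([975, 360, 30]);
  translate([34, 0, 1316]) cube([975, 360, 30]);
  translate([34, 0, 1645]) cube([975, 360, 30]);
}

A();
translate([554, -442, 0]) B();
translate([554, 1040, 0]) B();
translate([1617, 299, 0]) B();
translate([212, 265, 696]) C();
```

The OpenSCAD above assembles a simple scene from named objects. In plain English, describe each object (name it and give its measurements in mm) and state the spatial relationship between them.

A is a table with a 1467×890 mm rectangular top, 31 mm thick, top surface at z = 696 mm, supported by four 80×80 mm square legs, each inset 33 mm from the nearest pair of top edges, running from the floor. Four apron rails, 80 mm thick and 108 mm tall, run between adjacent legs with their top edges flush with the underside of the top and their outer faces flush with the legs' outer faces.

B is a simple wooden stool: a rectangular seat 359 mm (x) by 292 mm (y), 22 mm thick, top face at z = 424 mm, on four square legs, each 38×38 mm in cross-section. The legs rest on z = 0, each flush with a corner of the seat.

C is an open bookshelf. Two side panels, each 34 mm thick, 360 mm deep and 1821 mm tall, stand 1043 mm apart (outside-to-outside). Between them sit 6 shelves, each 30 mm thick and 360 mm deep, spanning the full gap between the sides. The bottom shelf rests on the floor (its underside at z = 0) and the clear gap between one shelf's top and the next shelf's underside is 299 mm.

Three stools sit around the table at the −y, +y, +x sides. The bookshelf is on top of the table, centred.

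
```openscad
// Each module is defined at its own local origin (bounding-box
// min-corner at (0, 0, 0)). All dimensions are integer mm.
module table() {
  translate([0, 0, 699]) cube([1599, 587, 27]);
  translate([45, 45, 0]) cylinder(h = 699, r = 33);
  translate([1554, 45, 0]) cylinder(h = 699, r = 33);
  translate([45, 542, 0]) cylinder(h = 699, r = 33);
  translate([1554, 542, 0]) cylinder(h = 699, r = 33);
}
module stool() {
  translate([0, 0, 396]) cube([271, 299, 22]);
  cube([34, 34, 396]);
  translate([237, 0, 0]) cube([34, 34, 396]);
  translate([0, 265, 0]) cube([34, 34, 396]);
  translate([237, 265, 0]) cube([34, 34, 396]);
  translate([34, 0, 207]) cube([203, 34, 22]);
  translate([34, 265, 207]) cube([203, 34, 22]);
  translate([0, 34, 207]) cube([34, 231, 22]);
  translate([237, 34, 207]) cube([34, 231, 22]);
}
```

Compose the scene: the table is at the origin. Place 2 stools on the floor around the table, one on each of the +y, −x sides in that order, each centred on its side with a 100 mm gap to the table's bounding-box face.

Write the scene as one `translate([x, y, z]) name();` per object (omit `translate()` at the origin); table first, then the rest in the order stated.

table();
translate([664, 687, 0]) stool();
translate([-371, 144, 0]) stool();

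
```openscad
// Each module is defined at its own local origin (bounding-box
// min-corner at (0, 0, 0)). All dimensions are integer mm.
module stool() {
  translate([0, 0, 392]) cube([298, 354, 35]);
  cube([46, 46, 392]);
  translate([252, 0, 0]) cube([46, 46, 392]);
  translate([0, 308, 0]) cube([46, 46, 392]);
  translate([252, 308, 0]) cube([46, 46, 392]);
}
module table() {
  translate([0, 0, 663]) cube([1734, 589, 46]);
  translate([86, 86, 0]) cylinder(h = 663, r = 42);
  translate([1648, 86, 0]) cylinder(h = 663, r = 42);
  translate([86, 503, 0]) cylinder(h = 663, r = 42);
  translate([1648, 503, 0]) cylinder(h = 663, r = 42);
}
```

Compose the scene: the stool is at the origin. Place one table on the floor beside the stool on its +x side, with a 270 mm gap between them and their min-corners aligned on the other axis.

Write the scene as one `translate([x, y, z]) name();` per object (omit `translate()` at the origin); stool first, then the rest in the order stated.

stool();
translate([568, 0, 0]) table();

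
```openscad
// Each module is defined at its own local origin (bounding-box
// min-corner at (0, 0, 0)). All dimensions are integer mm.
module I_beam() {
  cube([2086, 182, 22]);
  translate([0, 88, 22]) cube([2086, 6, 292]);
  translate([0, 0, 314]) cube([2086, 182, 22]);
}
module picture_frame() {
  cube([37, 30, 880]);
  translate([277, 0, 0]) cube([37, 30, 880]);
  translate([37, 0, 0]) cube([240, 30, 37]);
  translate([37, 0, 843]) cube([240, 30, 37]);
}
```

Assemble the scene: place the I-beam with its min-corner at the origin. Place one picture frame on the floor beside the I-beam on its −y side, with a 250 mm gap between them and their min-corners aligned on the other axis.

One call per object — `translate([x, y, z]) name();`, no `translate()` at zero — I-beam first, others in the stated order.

I_beam();
translate([0, -280, 0]) picture_frame();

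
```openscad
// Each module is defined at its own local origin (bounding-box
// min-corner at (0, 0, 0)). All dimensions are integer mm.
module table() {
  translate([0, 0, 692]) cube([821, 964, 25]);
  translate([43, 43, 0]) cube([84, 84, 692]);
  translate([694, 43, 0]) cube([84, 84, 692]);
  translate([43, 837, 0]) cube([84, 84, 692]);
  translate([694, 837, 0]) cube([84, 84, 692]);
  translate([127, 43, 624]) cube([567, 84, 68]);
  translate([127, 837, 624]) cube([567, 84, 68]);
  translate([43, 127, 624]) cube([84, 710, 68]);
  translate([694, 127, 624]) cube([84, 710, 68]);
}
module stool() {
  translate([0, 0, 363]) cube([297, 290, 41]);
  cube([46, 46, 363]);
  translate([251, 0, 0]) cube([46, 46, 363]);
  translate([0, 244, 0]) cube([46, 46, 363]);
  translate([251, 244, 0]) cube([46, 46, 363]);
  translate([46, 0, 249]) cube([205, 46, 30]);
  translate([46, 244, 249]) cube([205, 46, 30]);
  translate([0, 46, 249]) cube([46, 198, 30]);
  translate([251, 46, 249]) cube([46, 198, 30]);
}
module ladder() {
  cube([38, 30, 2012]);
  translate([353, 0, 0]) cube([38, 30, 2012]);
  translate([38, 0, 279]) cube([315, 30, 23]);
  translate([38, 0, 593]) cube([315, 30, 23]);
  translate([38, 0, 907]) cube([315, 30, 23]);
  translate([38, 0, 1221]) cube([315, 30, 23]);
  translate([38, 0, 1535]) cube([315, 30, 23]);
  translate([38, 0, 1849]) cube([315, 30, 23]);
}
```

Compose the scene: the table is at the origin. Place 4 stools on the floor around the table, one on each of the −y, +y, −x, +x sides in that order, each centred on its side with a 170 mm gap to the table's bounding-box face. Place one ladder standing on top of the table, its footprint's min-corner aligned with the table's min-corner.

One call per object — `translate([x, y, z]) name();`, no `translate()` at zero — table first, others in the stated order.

table();
translate([262, -460, 0]) stool();
translate([262, 1134, 0]) stool();
translate([-467, 337, 0]) stool();
translate([991, 337, 0]) stool();
translate([0, 0, 717]) ladder();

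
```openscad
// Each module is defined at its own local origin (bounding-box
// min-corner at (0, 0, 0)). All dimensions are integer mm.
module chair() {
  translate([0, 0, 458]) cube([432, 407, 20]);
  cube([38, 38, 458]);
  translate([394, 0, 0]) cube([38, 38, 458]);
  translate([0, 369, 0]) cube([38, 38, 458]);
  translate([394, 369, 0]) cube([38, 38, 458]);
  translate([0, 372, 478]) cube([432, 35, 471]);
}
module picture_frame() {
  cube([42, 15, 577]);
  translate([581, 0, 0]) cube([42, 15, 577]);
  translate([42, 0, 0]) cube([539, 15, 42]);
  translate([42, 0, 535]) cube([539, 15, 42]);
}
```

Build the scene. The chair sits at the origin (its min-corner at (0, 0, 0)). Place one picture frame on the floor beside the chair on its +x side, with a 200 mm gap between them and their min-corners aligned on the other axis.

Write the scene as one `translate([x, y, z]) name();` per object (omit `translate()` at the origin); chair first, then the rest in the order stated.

chair();
translate([632, 0, 0]) picture_frame();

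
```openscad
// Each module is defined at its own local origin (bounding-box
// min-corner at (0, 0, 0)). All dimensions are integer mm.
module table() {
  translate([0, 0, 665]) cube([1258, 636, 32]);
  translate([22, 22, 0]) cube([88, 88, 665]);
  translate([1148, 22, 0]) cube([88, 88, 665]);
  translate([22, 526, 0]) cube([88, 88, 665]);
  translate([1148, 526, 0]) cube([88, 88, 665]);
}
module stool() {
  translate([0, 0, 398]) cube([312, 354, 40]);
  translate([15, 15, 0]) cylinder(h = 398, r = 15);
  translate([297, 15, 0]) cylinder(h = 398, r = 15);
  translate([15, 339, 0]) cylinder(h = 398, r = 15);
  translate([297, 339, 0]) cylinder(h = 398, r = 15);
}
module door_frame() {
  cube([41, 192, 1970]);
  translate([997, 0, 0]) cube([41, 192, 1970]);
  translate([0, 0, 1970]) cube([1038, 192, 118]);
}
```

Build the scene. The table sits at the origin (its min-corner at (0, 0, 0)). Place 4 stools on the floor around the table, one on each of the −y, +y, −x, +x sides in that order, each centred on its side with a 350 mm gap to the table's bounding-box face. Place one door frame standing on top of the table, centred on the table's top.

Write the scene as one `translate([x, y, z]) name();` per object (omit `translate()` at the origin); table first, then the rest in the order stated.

table();
translate([473, -704, 0]) stool();
translate([473, 986, 0]) stool();
translate([-662, 141, 0]) stool();
translate([1608, 141, 0]) stool();
translate([110, 222, 697]) door_frame();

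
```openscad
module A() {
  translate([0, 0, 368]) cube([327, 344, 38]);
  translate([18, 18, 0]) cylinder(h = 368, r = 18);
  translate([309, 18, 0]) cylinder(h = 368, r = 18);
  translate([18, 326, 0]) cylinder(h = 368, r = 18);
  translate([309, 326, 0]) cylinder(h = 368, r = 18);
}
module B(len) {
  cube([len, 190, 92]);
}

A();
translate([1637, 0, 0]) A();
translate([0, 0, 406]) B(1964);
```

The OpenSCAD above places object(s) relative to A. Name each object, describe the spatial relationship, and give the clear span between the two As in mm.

Second stool starts at x = 1637; first ends at x = 327; clear span = 1637 − 327 = 1310 mm.

A is a stool. B is a beam. A beam spans the tops of two stools. The clear span between the two stools is 1310 mm.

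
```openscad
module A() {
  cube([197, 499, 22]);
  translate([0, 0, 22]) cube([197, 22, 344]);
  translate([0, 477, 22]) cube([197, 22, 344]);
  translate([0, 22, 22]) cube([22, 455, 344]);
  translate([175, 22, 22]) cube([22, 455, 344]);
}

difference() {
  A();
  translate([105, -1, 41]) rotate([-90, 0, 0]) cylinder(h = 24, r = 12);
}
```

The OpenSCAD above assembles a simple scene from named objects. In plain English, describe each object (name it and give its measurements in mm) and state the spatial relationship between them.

A is an open-topped rectangular box: outside dimensions 197×499×366 mm, with a uniform wall and base thickness of 22 mm. The base is a full 197×499 slab on the floor; four walls sit on top of the base. The front and back walls (the −y and +y sides) span the full width; the two side walls fit between them.

The open box has a circular hole of radius 12 mm through its front wall, centred at (x = 105, z = 41).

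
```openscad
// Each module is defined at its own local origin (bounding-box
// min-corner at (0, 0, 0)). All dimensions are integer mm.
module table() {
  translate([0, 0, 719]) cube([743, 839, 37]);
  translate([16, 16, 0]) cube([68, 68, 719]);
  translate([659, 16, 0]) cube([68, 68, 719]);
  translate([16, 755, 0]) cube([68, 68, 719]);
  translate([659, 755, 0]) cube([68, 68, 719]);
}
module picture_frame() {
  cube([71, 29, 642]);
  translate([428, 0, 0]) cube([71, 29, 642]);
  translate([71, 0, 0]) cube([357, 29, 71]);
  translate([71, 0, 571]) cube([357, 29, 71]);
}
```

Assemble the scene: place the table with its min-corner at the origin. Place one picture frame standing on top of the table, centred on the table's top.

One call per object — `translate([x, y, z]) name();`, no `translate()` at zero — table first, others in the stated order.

table();
translate([122, 405, 756]) picture_frame();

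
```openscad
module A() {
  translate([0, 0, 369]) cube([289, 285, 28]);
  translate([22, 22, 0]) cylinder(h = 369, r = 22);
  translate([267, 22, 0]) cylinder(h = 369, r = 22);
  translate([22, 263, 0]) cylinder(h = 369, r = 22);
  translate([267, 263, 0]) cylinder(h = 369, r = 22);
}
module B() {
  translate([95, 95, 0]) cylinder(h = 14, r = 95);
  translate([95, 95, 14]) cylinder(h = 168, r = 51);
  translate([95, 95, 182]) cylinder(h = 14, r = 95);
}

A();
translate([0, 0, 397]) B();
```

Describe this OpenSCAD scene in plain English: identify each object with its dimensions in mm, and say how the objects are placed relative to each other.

A is a simple wooden stool: a rectangular seat 289 mm (x) by 285 mm (y), 28 mm thick, top face at z = 397 mm, on four round legs, each 44 mm in diameter. The legs rest on z = 0, each leg's axis is inset half a diameter from the nearest pair of seat edges (so the leg's bounding box is flush with the corner).

B is a spool: two coaxial disc flanges of radius 95 mm and thickness 14 mm, joined by a core cylinder of radius 51 mm and height 168 mm. The lower flange rests on z = 0 and the three cylinders share a vertical axis.

The spool is on top of the stool.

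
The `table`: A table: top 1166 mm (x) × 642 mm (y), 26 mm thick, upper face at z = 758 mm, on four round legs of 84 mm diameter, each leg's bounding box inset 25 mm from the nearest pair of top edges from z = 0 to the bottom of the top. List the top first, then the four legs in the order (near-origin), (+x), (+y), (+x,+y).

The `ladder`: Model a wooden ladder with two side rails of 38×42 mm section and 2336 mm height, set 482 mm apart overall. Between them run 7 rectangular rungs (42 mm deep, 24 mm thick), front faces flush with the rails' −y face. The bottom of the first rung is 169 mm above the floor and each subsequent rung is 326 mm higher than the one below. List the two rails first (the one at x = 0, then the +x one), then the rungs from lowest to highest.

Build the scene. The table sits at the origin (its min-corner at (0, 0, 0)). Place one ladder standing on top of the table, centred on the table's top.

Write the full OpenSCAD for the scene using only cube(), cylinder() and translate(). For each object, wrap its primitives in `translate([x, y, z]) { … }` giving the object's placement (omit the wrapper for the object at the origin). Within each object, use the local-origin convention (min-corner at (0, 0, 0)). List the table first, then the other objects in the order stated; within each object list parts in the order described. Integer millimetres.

translate([0, 0, 732]) cube([1166, 642, 26]);
translate([67, 67, 0]) cylinder(h = 732, r = 42);
translate([1099, 67, 0]) cylinder(h = 732, r = 42);
translate([67, 575, 0]) cylinder(h = 732, r = 42);
translate([1099, 575, 0]) cylinder(h = 732, r = 42);
translate([342, 300, 758]) {
  cube([38, 42, 2336]);
  translate([444, 0, 0]) cube([38, 42, 2336]);
  translate([38, 0, 169]) cube([406, 42, 24]);
  translate([38, 0, 495]) cube([406, 42, 24]);
  translate([38, 0, 821]) cube([406, 42, 24]);
  translate([38, 0, 1147]) cube([406, 42, 24]);
  translate([38, 0, 1473]) cube([406, 42, 24]);
  translate([38, 0, 1799]) cube([406, 42, 24]);
  translate([38, 0, 2125]) cube([406, 42, 24]);
}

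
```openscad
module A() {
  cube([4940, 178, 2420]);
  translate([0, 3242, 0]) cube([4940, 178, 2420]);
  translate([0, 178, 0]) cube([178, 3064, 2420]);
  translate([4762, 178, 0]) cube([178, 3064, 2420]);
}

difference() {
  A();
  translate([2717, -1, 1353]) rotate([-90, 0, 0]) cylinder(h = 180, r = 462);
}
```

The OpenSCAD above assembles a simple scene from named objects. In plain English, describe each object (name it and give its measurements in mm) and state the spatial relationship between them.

A is the wall frame of a small rectangular building: four walls, each 2420 mm tall and 178 mm thick, enclosing a footprint 4940 mm (x) by 3420 mm (y) outside-to-outside, with no floor or roof. The front and back walls (the −y and +y sides) span the full width; the two side walls fit between them.

The house frame has a circular hole of radius 462 mm through its front wall, centred at (x = 2717, z = 1353).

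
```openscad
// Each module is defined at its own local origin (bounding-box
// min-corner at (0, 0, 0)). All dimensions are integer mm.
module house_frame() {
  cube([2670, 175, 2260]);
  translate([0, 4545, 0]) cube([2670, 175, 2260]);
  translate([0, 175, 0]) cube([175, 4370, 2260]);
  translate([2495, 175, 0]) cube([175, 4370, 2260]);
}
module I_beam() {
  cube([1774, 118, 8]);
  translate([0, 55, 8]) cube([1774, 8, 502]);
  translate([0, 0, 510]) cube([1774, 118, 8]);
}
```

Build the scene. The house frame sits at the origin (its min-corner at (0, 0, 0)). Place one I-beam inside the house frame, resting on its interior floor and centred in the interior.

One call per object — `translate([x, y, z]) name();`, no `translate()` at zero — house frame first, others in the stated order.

house_frame();
translate([448, 2301, 0]) I_beam();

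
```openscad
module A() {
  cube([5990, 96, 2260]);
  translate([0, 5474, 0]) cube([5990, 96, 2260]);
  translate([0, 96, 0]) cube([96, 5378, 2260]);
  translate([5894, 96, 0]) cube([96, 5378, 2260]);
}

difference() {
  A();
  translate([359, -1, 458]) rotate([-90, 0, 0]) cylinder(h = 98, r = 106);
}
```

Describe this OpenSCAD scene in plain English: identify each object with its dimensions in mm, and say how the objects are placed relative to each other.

A is a box-shaped house frame (walls only): outside footprint 5990×5570 mm, wall height 2260 mm, wall thickness 96 mm. The two y-facing walls run the full x-width; the two x-facing walls fit between the inner faces of the y-facing walls.

The house frame has a circular hole of radius 106 mm through its front wall, centred at (x = 359, z = 458).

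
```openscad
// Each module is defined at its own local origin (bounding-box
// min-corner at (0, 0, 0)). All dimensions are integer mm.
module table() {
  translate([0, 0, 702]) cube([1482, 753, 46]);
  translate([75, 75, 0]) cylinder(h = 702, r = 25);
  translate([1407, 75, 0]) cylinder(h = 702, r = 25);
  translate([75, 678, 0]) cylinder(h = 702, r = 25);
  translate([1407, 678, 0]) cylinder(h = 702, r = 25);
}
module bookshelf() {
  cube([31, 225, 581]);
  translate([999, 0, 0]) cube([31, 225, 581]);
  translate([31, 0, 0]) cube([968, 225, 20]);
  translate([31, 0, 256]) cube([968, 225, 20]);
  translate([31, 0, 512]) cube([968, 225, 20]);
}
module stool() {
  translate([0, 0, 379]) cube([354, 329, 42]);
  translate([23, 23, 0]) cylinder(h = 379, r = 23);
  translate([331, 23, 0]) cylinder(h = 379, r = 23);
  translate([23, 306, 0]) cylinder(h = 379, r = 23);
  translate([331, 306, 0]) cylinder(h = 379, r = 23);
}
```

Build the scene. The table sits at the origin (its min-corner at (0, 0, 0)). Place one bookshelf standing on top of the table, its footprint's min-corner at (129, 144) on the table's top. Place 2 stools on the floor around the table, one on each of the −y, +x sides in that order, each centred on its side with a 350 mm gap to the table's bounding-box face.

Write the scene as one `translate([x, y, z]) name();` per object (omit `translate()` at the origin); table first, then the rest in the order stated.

table();
translate([129, 144, 748]) bookshelf();
translate([564, -679, 0]) stool();
translate([1832, 212, 0]) stool();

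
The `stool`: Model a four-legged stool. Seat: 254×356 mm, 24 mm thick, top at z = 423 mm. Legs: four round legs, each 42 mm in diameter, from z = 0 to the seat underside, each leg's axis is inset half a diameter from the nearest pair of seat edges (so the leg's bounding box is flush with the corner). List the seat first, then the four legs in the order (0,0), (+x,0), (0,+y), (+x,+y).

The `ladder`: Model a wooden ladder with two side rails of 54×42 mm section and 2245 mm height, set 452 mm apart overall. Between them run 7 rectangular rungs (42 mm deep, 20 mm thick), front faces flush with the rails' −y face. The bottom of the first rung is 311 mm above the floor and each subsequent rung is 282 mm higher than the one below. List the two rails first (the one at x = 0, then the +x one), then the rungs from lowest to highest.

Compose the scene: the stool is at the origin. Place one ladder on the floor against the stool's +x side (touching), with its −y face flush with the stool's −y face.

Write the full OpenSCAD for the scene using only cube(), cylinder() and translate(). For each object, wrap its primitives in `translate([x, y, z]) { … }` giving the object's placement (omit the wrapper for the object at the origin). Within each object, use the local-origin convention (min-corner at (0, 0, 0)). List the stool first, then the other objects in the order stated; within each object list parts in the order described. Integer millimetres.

translate([0, 0, 399]) cube([254, 356, 24]);
translate([21, 21, 0]) cylinder(h = 399, r = 21);
translate([233, 21, 0]) cylinder(h = 399, r = 21);
translate([21, 335, 0]) cylinder(h = 399, r = 21);
translate([233, 335, 0]) cylinder(h = 399, r = 21);
translate([254, 0, 0]) {
  cube([54, 42, 2245]);
  translate([398, 0, 0]) cube([54, 42, 2245]);
  translate([54, 0, 311]) cube([344, 42, 20]);
  translate([54, 0, 593]) cube([344, 42, 20]);
  translate([54, 0, 875]) cube([344, 42, 20]);
  translate([54, 0, 1157]) cube([344, 42, 20]);
  translate([54, 0, 1439]) cube([344, 42, 20]);
  translate([54, 0, 1721]) cube([344, 42, 20]);
  translate([54, 0, 2003]) cube([344, 42, 20]);
}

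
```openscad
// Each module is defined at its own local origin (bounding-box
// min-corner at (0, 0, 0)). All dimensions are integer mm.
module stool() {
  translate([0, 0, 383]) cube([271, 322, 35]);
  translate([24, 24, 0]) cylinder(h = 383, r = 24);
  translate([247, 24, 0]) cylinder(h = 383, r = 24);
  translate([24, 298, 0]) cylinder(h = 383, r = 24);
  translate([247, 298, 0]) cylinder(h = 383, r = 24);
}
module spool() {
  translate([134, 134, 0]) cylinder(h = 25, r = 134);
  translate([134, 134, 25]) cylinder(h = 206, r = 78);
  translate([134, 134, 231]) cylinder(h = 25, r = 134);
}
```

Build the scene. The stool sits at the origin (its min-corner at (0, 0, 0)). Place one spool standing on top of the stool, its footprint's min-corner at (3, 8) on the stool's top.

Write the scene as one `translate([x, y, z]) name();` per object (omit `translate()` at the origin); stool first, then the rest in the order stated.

stool();
translate([3, 8, 418]) spool();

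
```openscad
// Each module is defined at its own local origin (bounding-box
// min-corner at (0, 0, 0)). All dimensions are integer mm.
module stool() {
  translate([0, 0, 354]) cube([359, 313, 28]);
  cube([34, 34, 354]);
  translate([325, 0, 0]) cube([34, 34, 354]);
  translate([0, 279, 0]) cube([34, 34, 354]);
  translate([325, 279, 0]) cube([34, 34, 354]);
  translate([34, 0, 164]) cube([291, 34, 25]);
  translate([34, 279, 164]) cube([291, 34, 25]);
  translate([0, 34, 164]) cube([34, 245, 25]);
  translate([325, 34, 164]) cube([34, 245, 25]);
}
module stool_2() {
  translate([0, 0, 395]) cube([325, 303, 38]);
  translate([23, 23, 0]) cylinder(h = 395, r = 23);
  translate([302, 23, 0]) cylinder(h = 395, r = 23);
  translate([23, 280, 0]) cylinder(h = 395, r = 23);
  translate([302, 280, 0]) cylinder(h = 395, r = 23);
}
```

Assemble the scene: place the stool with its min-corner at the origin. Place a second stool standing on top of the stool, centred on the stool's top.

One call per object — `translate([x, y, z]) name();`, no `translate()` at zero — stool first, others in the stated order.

stool();
translate([17, 5, 382]) stool_2();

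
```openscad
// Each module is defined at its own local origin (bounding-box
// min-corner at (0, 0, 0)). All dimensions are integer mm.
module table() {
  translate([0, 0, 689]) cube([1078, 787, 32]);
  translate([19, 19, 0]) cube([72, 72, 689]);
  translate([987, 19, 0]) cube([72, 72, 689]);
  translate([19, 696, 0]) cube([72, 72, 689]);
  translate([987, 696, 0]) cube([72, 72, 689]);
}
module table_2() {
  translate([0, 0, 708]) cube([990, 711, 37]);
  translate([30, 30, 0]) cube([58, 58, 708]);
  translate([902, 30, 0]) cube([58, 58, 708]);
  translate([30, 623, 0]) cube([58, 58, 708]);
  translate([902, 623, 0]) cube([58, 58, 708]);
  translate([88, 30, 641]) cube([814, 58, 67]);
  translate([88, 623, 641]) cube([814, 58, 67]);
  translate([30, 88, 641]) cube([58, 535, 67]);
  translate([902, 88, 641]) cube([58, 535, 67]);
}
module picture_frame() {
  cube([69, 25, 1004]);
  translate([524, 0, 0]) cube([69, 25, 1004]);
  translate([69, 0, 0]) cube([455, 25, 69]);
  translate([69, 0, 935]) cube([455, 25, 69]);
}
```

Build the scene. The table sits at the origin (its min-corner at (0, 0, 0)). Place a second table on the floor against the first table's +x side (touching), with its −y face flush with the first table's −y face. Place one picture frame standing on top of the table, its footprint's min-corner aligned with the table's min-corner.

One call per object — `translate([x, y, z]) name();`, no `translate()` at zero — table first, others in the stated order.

table();
translate([1078, 0, 0]) table_2();
translate([0, 0, 721]) picture_frame();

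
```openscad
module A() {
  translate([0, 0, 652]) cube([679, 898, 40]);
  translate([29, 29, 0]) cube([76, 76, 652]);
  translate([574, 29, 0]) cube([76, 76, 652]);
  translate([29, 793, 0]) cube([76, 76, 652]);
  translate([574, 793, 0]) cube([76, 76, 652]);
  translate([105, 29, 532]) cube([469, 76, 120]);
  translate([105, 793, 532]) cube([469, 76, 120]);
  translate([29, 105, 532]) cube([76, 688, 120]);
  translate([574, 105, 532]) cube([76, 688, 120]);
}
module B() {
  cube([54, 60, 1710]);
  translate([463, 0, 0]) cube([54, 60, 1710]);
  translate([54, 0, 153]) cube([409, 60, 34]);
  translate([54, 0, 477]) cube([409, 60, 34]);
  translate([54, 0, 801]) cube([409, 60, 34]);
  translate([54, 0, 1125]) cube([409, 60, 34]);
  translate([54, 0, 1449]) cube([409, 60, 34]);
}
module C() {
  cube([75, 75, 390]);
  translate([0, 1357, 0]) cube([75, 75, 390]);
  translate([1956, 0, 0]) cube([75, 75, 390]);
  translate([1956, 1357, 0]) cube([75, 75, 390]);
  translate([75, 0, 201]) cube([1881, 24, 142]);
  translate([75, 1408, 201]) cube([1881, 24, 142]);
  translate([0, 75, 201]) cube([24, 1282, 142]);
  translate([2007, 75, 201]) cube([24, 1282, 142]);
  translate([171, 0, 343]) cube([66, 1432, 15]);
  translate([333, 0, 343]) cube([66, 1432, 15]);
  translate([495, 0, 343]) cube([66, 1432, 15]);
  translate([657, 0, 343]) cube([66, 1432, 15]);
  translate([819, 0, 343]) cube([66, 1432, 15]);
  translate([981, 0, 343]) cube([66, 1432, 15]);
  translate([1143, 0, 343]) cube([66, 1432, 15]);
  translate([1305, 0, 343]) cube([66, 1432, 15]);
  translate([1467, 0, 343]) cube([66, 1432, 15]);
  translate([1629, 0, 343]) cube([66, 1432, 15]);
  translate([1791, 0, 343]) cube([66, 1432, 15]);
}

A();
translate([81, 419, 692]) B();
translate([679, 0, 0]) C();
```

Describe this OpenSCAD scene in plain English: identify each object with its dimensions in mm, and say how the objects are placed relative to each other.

A is a table with a 679×898 mm rectangular top, 40 mm thick, top surface at z = 692 mm, supported by four 76×76 mm square legs, each inset 29 mm from the nearest pair of top edges, running from the floor. Four apron rails, 76 mm thick and 120 mm tall, run between adjacent legs with their top edges flush with the underside of the top and their outer faces flush with the legs' outer faces.

B is a wooden ladder with two side rails of 54×60 mm section and 1710 mm height, set 517 mm apart overall. Between them run 5 rectangular rungs (60 mm deep, 34 mm thick), front faces flush with the rails' −y face. The bottom of the first rung is 153 mm above the floor and each subsequent rung is 324 mm higher than the one below.

C is a bed frame 2031 mm long (x) by 1432 mm wide (y). Four 75×75 mm corner posts, 390 mm tall, at the corners of the footprint. Four rails of 24 mm thickness and 142 mm height run between adjacent posts with their undersides at z = 201 mm, their outer faces flush with the outside of the frame (the two x-running rails run between the posts' inner faces; the two y-running rails run between the posts' inner faces). 11 slats, each 66 mm wide (x) and 15 mm thick, lie across the top of the two x-running rails, running the full 1432 mm width of the frame in y; the slats are evenly spaced along x between the inner faces of the end posts with equal gaps (rounded down to the nearest mm) at the −x end and between each pair — any rounding remainder accumulates at the +x end.

The ladder is on top of the table, centred. The bed frame is against the table's +x side, with their −y faces flush.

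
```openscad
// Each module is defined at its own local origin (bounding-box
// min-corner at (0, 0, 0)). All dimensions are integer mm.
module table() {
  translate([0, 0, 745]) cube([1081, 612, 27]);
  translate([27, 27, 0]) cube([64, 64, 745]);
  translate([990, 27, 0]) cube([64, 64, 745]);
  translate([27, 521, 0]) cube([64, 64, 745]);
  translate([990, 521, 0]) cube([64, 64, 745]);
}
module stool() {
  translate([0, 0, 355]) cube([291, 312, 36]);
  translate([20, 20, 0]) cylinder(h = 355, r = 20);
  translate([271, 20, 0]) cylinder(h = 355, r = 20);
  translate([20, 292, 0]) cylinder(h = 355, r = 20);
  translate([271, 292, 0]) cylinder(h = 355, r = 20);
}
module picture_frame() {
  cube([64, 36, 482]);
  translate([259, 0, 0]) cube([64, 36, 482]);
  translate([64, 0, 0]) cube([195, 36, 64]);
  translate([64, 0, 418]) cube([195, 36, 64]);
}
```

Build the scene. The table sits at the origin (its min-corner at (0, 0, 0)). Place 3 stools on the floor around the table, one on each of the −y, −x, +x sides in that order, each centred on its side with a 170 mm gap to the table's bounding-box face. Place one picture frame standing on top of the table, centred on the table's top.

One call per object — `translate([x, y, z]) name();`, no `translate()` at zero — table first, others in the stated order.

table();
translate([395, -482, 0]) stool();
translate([-461, 150, 0]) stool();
translate([1251, 150, 0]) stool();
translate([379, 288, 772]) picture_frame();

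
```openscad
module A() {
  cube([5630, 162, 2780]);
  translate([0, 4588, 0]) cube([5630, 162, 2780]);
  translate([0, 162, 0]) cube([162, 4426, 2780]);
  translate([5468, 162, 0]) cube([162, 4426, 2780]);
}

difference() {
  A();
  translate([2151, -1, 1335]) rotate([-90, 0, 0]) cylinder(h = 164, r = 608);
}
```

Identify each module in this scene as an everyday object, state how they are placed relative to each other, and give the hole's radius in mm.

A is a house frame. The house frame has a circular hole through its front wall. The hole's radius is 608 mm.

The subtracted cylinder has r = 608 mm.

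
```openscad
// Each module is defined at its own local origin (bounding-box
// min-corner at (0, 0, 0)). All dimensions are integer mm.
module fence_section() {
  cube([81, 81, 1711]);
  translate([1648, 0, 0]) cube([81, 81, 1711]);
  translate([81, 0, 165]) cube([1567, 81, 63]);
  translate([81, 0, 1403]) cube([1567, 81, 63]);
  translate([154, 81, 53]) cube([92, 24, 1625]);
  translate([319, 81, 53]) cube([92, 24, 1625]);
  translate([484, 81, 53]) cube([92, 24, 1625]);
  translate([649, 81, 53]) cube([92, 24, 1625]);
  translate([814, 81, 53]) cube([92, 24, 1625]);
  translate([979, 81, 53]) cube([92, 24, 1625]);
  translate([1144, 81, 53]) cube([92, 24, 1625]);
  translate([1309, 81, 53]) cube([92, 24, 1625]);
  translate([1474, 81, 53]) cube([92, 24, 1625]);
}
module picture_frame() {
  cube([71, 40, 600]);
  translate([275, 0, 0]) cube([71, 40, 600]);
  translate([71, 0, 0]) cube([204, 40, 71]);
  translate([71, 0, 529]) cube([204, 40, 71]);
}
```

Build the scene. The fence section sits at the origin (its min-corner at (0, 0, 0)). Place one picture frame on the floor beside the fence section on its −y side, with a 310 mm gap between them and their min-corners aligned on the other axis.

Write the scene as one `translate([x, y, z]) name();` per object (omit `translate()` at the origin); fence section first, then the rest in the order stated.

fence_section();
translate([0, -350, 0]) picture_frame();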